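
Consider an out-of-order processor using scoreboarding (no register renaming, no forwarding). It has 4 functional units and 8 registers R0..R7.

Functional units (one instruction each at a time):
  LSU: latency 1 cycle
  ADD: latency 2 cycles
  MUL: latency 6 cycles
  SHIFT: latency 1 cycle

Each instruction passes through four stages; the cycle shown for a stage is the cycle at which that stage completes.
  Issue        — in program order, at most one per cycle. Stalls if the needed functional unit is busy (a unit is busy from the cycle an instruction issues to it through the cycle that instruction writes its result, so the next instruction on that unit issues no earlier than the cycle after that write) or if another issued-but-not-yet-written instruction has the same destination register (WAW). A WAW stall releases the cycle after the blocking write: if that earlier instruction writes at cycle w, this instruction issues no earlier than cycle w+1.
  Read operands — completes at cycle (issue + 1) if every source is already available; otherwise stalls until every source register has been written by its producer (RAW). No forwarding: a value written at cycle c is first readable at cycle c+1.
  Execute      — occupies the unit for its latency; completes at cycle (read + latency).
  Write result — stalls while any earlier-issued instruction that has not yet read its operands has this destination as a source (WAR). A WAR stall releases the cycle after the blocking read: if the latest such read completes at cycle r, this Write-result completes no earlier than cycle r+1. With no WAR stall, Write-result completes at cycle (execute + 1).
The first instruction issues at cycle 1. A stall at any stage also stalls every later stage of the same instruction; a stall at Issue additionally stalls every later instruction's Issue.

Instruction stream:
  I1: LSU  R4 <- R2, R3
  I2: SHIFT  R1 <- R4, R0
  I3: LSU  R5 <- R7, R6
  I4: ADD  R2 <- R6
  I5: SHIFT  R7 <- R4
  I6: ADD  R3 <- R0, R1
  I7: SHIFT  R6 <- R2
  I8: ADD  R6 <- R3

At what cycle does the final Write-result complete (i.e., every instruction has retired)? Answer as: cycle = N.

1) issue 1, read 2, done 3, write 4
2) issue 2, read 5, done 6, write 7  <RAW R4: wait I1 write@4>
3) issue 5, read 6, done 7, write 8  <struct: LSU busy until I1 writes@4>
4) issue 6, read 7, done 9, write 10
5) issue 8, read 9, done 10, write 11  <struct: SHIFT busy until I2 writes@7>
6) issue 11, read 12, done 14, write 15  <struct: ADD busy until I4 writes@10>
7) issue 12, read 13, done 14, write 15
8) issue 16, read 17, done 19, write 20  <WAW R6: wait I7 write@15>

cycle = 20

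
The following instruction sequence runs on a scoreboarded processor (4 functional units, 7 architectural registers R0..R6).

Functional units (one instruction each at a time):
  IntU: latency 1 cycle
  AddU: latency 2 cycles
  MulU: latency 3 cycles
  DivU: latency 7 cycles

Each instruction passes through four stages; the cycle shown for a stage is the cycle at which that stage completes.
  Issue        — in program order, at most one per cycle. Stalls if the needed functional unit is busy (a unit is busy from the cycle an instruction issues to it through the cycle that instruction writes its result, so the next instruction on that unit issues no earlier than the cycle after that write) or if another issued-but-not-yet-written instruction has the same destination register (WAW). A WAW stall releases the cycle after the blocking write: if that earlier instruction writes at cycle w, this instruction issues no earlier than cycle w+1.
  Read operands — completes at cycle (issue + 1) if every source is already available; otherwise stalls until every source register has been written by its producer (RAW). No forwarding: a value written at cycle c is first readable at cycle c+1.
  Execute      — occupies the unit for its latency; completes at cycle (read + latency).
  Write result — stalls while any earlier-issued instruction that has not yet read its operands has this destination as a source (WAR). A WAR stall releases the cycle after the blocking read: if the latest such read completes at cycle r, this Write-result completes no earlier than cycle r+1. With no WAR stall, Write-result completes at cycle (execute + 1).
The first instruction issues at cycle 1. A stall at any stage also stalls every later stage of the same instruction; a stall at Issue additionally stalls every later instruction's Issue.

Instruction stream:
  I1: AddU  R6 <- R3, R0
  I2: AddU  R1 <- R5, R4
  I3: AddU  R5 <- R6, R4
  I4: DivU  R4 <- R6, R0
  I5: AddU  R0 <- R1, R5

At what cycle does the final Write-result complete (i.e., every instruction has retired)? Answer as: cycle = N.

[I1] 1/2/4/5
[I2] 6/7/9/10  (struct: AddU busy until I1 writes@5)
[I3] 11/12/14/15  (struct: AddU busy until I2 writes@10)
[I4] 12/13/20/21
[I5] 16/17/19/20  (struct: AddU busy until I3 writes@15)

cycle = 21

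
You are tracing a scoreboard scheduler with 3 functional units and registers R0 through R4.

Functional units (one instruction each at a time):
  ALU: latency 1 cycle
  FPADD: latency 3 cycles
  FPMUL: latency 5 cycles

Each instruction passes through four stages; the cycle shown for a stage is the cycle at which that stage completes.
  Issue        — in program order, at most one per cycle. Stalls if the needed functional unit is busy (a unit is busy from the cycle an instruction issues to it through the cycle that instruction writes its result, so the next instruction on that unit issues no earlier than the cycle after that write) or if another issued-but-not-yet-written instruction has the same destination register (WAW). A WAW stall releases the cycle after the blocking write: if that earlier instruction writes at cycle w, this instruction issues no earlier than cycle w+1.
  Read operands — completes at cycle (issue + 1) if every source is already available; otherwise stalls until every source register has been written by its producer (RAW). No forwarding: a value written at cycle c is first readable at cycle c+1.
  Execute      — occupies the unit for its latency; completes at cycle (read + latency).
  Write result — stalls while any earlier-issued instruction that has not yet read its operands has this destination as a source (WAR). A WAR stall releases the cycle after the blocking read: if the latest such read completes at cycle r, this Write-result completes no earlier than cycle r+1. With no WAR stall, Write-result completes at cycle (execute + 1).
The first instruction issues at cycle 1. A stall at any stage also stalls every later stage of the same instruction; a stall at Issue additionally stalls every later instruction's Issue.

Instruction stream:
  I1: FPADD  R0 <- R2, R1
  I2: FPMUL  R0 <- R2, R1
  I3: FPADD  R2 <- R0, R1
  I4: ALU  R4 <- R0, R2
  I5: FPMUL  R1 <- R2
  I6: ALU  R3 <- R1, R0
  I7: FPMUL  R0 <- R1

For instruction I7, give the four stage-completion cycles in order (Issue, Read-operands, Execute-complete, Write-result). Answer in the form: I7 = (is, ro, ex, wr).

I1: IS=1 RO=2 EX=5 WR=6
I2: IS=7 RO=8 EX=13 WR=14  [WAW R0: wait I1 write@6]
I3: IS=8 RO=15 EX=18 WR=19  [RAW R0: wait I2 write@14]
I4: IS=9 RO=20 EX=21 WR=22  [RAW R2: wait I3 write@19]
I5: IS=15 RO=20 EX=25 WR=26  [struct: FPMUL busy until I2 writes@14; RAW R2: wait I3 write@19]
I6: IS=23 RO=27 EX=28 WR=29  [struct: ALU busy until I4 writes@22; RAW R1: wait I5 write@26]
I7: IS=27 RO=28 EX=33 WR=34  [struct: FPMUL busy until I5 writes@26]

I7 = (27, 28, 33, 34)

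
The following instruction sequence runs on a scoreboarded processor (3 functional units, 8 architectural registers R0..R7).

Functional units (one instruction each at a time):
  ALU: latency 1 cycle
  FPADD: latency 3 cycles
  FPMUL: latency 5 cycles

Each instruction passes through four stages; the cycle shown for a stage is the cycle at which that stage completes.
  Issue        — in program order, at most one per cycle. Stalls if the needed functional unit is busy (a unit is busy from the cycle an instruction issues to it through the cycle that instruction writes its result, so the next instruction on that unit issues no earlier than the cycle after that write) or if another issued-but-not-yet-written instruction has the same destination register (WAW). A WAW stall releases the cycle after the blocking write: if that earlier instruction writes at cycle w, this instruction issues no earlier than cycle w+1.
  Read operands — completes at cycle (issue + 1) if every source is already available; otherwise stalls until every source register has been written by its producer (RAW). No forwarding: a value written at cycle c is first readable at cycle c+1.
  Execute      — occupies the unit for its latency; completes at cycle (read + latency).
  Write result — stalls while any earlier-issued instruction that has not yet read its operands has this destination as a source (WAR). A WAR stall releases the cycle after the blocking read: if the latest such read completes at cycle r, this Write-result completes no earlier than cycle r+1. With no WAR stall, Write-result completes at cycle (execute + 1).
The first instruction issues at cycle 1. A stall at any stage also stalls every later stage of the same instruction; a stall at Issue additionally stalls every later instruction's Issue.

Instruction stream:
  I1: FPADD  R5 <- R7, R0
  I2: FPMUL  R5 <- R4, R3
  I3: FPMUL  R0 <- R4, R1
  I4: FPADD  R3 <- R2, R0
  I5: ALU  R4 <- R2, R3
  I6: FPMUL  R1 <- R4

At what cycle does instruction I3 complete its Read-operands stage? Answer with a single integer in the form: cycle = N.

cycle = 16

[1] I1 dispatched to FPADD
[2] I1 operands ready
[5] I1 complete
[6] R5←I1
[7] I2 dispatched to FPMUL
[8] I2 operands ready
[13] I2 complete
[14] R5←I2
[15] I3 dispatched to FPMUL
[16] I3 operands ready, I4 dispatched to FPADD
[17] I5 dispatched to ALU
[21] I3 complete
[22] R0←I3
[23] I4 operands ready, I6 dispatched to FPMUL
[26] I4 complete
[27] R3←I4
[28] I5 operands ready
[29] I5 complete
[30] R4←I5
[31] I6 operands ready
[36] I6 complete
[37] R1←I6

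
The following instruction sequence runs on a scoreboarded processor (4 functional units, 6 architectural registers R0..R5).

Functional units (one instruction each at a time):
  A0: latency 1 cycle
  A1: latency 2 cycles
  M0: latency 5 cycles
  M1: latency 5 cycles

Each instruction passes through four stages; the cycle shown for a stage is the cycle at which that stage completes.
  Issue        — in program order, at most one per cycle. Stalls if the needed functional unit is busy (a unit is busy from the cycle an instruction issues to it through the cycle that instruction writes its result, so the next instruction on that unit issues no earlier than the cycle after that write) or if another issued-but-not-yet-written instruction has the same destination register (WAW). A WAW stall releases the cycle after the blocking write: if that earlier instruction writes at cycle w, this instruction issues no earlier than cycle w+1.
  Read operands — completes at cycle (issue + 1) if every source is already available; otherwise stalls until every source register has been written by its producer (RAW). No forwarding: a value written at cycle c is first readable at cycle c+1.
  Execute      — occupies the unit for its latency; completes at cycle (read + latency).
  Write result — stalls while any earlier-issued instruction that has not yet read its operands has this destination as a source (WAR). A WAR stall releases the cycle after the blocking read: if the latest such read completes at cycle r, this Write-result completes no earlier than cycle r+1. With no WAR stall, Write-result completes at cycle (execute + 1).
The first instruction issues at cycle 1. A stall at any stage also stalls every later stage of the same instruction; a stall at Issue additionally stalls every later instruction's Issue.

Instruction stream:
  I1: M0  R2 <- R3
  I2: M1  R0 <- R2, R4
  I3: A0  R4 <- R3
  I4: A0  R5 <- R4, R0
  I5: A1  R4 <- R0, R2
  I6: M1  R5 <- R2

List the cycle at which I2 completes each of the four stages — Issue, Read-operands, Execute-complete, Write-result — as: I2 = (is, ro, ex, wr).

I2 = (2, 9, 14, 15)

[I1] 1/2/7/8
[I2] 2/9/14/15  (RAW R2: wait I1 write@8)
[I3] 3/4/5/10  (WAR R4: wait I2 read@9)
[I4] 11/16/17/18  (struct: A0 busy until I3 writes@10; RAW R0: wait I2 write@15)
[I5] 12/16/18/19  (RAW R0: wait I2 write@15)
[I6] 19/20/25/26  (WAW R5: wait I4 write@18)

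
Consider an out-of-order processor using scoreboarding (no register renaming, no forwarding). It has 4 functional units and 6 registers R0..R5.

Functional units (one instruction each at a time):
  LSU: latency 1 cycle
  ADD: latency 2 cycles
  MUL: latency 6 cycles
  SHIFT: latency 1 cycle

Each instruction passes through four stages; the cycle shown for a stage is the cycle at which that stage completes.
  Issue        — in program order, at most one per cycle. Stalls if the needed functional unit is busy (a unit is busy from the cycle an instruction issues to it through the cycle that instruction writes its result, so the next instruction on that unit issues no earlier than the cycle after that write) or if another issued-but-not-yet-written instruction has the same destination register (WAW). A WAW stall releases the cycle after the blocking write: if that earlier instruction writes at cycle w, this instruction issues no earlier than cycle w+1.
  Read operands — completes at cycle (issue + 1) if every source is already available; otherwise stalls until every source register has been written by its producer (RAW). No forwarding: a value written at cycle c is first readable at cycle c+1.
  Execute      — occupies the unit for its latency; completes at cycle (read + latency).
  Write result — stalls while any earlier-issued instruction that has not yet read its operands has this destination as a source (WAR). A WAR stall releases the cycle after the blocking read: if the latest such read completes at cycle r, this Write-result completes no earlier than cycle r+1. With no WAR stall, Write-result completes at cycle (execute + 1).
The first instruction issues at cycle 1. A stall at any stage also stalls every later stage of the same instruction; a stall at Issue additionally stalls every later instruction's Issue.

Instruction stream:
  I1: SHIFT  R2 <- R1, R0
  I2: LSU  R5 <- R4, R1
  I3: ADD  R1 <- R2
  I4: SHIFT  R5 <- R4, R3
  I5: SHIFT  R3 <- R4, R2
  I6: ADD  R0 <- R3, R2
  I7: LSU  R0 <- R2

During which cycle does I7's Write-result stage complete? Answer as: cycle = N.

cycle = 21

c1: I1→SHIFT
c2: I1 RO · I2→LSU
c3: I1 EX · I2 RO · I3→ADD
c4: I1 WR R2 · I2 EX
c5: I2 WR R5 · I3 RO
c6: I4→SHIFT
c7: I3 EX · I4 RO
c8: I3 WR R1 · I4 EX
c9: I4 WR R5
c10: I5→SHIFT
c11: I5 RO · I6→ADD
c12: I5 EX
c13: I5 WR R3
c14: I6 RO
c16: I6 EX
c17: I6 WR R0
c18: I7→LSU
c19: I7 RO
c20: I7 EX
c21: I7 WR R0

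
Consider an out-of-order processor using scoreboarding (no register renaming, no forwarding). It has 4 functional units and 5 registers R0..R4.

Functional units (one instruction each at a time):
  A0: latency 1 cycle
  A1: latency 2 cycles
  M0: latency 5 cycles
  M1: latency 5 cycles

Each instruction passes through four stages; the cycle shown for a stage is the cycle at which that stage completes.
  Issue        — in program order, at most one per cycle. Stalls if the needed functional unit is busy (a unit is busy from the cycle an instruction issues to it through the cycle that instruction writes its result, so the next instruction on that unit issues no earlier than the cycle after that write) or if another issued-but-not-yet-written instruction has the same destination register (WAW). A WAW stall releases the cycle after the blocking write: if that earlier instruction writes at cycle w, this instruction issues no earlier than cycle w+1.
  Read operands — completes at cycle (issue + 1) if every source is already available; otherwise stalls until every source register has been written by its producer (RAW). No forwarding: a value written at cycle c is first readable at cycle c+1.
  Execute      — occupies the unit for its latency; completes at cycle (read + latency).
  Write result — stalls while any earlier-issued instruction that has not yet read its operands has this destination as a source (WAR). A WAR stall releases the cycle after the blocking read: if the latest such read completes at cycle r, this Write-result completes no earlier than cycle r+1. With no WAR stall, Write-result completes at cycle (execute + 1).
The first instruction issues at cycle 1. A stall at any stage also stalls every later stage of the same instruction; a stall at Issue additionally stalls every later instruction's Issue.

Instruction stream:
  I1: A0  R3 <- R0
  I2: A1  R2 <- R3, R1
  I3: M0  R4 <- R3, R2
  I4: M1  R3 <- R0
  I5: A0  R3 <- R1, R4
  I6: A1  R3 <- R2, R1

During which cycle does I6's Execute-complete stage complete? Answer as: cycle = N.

cycle = 22

cycle 1: issue I1 (A0)
cycle 2: I1 read-ops, issue I2 (A1)
cycle 3: I1 finished on A0, issue I3 (M0)
cycle 4: I1→R3
cycle 5: I2 read-ops, issue I4 (M1)
cycle 6: I4 read-ops
cycle 7: I2 finished on A1
cycle 8: I2→R2
cycle 9: I3 read-ops
cycle 11: I4 finished on M1
cycle 12: I4→R3
cycle 13: issue I5 (A0)
cycle 14: I3 finished on M0
cycle 15: I3→R4
cycle 16: I5 read-ops
cycle 17: I5 finished on A0
cycle 18: I5→R3
cycle 19: issue I6 (A1)
cycle 20: I6 read-ops
cycle 22: I6 finished on A1
cycle 23: I6→R3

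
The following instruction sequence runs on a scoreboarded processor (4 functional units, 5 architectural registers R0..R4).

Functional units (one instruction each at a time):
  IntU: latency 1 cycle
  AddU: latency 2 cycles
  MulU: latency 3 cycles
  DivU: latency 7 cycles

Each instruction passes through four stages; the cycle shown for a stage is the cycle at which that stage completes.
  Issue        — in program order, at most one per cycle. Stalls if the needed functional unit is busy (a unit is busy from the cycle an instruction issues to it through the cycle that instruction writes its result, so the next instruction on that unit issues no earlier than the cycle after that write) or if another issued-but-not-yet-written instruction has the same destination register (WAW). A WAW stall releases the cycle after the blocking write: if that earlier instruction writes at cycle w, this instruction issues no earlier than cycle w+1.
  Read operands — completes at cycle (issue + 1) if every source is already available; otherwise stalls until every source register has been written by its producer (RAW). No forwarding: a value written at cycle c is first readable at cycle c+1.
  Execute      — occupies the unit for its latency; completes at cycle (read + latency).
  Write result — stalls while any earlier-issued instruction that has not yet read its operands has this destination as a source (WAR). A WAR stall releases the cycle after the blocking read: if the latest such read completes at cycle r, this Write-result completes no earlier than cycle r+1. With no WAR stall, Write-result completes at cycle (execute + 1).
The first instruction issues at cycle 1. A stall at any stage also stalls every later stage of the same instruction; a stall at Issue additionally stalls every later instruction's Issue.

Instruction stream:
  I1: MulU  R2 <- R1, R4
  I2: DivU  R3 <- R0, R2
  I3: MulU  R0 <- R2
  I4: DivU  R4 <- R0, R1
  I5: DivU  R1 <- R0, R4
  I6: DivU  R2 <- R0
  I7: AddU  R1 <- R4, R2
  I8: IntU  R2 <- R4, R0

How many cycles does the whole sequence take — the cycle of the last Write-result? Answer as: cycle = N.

cycle = 49

c1: I1→MulU
c2: I1 RO, I2→DivU
c5: I1 EX
c6: I1 WR R2
c7: I2 RO, I3→MulU
c8: I3 RO
c11: I3 EX
c12: I3 WR R0
c14: I2 EX
c15: I2 WR R3
c16: I4→DivU
c17: I4 RO
c24: I4 EX
c25: I4 WR R4
c26: I5→DivU
c27: I5 RO
c34: I5 EX
c35: I5 WR R1
c36: I6→DivU
c37: I6 RO, I7→AddU
c44: I6 EX
c45: I6 WR R2
c46: I7 RO, I8→IntU
c47: I8 RO
c48: I7 EX, I8 EX
c49: I7 WR R1, I8 WR R2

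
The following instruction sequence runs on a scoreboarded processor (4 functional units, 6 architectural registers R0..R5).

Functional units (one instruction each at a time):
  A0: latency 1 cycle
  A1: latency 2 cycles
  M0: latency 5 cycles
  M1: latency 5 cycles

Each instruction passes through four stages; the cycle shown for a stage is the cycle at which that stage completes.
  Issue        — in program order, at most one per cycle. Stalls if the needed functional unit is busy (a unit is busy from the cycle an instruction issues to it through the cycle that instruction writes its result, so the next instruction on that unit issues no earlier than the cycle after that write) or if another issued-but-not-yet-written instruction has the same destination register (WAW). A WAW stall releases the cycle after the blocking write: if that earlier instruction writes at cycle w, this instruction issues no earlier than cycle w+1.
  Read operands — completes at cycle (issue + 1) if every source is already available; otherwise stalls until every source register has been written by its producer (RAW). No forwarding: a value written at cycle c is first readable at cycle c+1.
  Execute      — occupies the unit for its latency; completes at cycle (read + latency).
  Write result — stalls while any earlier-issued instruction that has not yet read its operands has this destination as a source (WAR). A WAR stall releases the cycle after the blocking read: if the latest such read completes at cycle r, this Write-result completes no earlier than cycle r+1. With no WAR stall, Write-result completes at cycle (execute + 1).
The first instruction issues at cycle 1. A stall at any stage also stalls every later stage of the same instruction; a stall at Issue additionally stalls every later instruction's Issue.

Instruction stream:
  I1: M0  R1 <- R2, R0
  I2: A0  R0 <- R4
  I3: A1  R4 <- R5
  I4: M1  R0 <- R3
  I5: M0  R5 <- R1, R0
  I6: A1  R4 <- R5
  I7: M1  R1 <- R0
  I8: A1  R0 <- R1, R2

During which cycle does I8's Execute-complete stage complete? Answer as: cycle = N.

cycle = 28

  I1 | 1 | 2 | 7 | 8
  I2 | 2 | 3 | 4 | 5
  I3 | 3 | 4 | 6 | 7
  I4 | 6 | 7 | 12 | 13   WAW R0: wait I2 write@5
  I5 | 9 | 14 | 19 | 20   struct: M0 busy until I1 writes@8 · RAW R0: wait I4 write@13
  I6 | 10 | 21 | 23 | 24   RAW R5: wait I5 write@20
  I7 | 14 | 15 | 20 | 21   struct: M1 busy until I4 writes@13
  I8 | 25 | 26 | 28 | 29   struct: A1 busy until I6 writes@24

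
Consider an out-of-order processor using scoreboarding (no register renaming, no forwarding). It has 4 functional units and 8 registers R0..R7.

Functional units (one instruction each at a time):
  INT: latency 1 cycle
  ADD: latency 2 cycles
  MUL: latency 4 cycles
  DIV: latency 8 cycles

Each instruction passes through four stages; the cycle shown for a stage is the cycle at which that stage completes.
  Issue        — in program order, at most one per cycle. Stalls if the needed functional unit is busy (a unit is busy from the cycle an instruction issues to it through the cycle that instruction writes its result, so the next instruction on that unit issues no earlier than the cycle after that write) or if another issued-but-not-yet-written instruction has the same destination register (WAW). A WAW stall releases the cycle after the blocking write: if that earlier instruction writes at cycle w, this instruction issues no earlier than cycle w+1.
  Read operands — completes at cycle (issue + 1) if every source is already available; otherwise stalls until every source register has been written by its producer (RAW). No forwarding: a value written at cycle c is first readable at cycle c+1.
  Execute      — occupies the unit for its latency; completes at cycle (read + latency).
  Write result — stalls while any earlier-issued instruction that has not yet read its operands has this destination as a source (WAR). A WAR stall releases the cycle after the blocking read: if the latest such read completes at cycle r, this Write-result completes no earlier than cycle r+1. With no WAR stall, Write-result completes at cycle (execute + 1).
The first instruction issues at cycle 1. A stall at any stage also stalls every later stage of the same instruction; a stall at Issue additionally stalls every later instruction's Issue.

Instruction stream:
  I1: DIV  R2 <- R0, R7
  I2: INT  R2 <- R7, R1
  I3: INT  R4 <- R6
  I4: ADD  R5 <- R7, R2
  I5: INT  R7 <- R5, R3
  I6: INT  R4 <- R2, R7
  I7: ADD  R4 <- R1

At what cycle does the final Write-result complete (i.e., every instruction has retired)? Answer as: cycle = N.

cycle = 33

I1 -> (1, 2, 10, 11)
I2 -> (12, 13, 14, 15)  // WAW R2: wait I1 write@11
I3 -> (16, 17, 18, 19)  // struct: INT busy until I2 writes@15
I4 -> (17, 18, 20, 21)
I5 -> (20, 22, 23, 24)  // struct: INT busy until I3 writes@19, RAW R5: wait I4 write@21
I6 -> (25, 26, 27, 28)  // struct: INT busy until I5 writes@24
I7 -> (29, 30, 32, 33)  // WAW R4: wait I6 write@28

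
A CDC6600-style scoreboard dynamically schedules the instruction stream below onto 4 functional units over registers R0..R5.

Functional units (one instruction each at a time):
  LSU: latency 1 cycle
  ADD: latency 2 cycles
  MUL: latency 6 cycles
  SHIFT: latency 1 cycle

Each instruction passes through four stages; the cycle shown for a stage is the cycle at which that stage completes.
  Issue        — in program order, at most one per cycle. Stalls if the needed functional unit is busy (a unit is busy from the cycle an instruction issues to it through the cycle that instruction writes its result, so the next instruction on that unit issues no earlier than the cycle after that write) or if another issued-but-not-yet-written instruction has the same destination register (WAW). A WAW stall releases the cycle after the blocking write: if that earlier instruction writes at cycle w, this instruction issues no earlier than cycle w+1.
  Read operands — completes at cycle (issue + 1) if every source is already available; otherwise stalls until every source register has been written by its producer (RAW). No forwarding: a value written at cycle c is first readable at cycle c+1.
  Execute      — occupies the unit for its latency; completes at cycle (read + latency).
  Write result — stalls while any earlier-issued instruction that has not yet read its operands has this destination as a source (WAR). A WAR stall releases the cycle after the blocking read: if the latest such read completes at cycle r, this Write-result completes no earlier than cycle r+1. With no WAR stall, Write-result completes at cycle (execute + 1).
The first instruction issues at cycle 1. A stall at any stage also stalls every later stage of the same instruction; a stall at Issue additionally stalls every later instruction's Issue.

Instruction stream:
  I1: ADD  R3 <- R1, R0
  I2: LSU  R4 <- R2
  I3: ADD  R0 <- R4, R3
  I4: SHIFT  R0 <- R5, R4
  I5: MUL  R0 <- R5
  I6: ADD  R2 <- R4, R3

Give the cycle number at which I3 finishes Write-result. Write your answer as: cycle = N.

  I1 | 1 | 2 | 4 | 5
  I2 | 2 | 3 | 4 | 5
  I3 | 6 | 7 | 9 | 10   struct: ADD busy until I1 writes@5
  I4 | 11 | 12 | 13 | 14   WAW R0: wait I3 write@10
  I5 | 15 | 16 | 22 | 23   WAW R0: wait I4 write@14
  I6 | 16 | 17 | 19 | 20

cycle = 10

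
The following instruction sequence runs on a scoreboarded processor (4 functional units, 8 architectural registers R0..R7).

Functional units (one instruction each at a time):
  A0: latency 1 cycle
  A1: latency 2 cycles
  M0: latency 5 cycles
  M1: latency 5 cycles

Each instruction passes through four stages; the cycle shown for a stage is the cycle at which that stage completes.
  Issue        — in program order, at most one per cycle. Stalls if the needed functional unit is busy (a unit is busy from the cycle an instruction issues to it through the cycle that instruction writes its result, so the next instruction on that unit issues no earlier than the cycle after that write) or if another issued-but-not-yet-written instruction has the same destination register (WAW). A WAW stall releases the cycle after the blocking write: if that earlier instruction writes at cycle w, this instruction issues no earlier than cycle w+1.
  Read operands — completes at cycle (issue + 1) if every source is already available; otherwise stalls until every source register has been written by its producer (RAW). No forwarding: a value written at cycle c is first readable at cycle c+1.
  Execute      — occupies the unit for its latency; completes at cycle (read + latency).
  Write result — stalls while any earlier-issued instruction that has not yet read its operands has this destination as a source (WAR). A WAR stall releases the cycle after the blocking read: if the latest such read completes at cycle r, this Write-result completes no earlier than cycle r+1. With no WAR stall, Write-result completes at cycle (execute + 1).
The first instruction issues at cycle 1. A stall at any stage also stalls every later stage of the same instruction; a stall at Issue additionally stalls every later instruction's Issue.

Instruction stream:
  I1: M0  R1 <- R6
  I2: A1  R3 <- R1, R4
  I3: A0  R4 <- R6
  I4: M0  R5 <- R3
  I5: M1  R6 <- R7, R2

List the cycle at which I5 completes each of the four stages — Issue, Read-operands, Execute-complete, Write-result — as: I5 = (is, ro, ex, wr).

I5 = (10, 11, 16, 17)

cycle 1: I1 dispatched to M0
cycle 2: I1 operands ready; I2 dispatched to A1
cycle 3: I3 dispatched to A0
cycle 4: I3 operands ready
cycle 5: I3 complete
cycle 7: I1 complete
cycle 8: R1←I1
cycle 9: I2 operands ready; I4 dispatched to M0
cycle 10: R4←I3; I5 dispatched to M1
cycle 11: I2 complete; I5 operands ready
cycle 12: R3←I2
cycle 13: I4 operands ready
cycle 16: I5 complete
cycle 17: R6←I5
cycle 18: I4 complete
cycle 19: R5←I4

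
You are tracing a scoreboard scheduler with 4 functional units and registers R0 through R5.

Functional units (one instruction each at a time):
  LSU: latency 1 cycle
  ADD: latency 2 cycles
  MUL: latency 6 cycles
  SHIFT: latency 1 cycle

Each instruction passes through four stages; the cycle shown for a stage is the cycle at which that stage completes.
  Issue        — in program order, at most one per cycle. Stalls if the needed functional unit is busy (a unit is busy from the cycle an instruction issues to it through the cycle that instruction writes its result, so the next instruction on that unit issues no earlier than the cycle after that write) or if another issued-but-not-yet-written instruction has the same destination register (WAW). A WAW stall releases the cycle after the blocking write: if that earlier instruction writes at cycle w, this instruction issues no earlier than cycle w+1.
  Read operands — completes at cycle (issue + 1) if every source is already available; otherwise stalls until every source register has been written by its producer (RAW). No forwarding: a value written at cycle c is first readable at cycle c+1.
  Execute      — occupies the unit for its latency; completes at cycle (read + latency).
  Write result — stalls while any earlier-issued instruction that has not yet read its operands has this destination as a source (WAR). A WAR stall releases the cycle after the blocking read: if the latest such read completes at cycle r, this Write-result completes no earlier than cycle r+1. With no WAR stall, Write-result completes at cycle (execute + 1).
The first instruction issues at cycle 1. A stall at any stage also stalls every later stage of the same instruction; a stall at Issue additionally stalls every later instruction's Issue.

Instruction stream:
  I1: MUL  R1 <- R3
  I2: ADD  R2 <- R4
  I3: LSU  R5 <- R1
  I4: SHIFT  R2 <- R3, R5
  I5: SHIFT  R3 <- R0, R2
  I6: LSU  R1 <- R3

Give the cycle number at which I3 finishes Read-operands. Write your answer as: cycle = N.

cycle = 10

c1: I1 dispatched to MUL
c2: I1 operands ready · I2 dispatched to ADD
c3: I2 operands ready · I3 dispatched to LSU
c5: I2 complete
c6: R2←I2
c7: I4 dispatched to SHIFT
c8: I1 complete
c9: R1←I1
c10: I3 operands ready
c11: I3 complete
c12: R5←I3
c13: I4 operands ready
c14: I4 complete
c15: R2←I4
c16: I5 dispatched to SHIFT
c17: I5 operands ready · I6 dispatched to LSU
c18: I5 complete
c19: R3←I5
c20: I6 operands ready
c21: I6 complete
c22: R1←I6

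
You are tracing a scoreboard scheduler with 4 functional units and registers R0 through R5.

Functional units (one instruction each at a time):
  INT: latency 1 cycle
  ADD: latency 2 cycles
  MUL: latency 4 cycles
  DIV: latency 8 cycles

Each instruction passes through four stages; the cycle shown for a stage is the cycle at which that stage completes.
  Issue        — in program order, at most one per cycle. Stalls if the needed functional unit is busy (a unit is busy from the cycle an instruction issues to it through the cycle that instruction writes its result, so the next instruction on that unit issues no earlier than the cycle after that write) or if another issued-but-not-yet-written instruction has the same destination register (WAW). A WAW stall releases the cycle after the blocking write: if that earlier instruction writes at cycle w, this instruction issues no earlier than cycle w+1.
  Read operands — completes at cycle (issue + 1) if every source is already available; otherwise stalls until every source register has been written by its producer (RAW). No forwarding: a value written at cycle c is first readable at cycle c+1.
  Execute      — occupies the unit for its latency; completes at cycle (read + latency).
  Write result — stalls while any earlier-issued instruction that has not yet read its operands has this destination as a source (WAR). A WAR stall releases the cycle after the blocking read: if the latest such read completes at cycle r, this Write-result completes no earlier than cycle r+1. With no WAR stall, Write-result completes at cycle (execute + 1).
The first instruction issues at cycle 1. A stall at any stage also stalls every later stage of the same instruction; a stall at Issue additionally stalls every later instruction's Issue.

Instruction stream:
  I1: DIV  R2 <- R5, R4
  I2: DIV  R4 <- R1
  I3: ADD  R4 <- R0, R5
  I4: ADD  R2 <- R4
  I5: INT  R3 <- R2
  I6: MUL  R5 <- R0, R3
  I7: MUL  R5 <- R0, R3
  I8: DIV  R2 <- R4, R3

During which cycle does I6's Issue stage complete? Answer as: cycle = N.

cycle = 30

[1] I1→DIV
[2] I1 RO
[10] I1 EX
[11] I1 WR R2
[12] I2→DIV
[13] I2 RO
[21] I2 EX
[22] I2 WR R4
[23] I3→ADD
[24] I3 RO
[26] I3 EX
[27] I3 WR R4
[28] I4→ADD
[29] I4 RO; I5→INT
[30] I6→MUL
[31] I4 EX
[32] I4 WR R2
[33] I5 RO
[34] I5 EX
[35] I5 WR R3
[36] I6 RO
[40] I6 EX
[41] I6 WR R5
[42] I7→MUL
[43] I7 RO; I8→DIV
[44] I8 RO
[47] I7 EX
[48] I7 WR R5
[52] I8 EX
[53] I8 WR R2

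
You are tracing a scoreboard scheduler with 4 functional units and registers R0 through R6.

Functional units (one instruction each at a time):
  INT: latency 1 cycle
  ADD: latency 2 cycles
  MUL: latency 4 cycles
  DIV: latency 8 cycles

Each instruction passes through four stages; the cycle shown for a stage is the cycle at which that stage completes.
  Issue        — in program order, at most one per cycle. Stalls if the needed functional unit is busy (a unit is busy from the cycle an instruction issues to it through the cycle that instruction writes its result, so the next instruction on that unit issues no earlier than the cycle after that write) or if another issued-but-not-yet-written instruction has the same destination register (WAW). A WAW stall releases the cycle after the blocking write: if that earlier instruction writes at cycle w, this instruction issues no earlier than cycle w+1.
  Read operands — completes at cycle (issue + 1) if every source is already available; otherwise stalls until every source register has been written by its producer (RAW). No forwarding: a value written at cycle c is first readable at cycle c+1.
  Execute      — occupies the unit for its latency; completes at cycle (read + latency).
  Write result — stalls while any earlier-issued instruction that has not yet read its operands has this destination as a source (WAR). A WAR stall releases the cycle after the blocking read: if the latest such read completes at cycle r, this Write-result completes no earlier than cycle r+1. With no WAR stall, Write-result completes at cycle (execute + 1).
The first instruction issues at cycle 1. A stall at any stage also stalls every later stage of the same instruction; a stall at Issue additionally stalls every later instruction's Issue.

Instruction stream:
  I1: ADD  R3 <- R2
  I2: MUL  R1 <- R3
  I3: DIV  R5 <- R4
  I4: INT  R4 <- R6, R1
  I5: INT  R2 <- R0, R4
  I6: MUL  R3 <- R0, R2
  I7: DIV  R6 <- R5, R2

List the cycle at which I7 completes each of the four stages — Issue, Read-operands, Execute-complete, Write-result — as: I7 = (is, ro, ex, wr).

I1 -> (1, 2, 4, 5)
I2 -> (2, 6, 10, 11)  // RAW R3: wait I1 write@5
I3 -> (3, 4, 12, 13)
I4 -> (4, 12, 13, 14)  // RAW R1: wait I2 write@11
I5 -> (15, 16, 17, 18)  // struct: INT busy until I4 writes@14
I6 -> (16, 19, 23, 24)  // RAW R2: wait I5 write@18
I7 -> (17, 19, 27, 28)  // RAW R2: wait I5 write@18

I7 = (17, 19, 27, 28)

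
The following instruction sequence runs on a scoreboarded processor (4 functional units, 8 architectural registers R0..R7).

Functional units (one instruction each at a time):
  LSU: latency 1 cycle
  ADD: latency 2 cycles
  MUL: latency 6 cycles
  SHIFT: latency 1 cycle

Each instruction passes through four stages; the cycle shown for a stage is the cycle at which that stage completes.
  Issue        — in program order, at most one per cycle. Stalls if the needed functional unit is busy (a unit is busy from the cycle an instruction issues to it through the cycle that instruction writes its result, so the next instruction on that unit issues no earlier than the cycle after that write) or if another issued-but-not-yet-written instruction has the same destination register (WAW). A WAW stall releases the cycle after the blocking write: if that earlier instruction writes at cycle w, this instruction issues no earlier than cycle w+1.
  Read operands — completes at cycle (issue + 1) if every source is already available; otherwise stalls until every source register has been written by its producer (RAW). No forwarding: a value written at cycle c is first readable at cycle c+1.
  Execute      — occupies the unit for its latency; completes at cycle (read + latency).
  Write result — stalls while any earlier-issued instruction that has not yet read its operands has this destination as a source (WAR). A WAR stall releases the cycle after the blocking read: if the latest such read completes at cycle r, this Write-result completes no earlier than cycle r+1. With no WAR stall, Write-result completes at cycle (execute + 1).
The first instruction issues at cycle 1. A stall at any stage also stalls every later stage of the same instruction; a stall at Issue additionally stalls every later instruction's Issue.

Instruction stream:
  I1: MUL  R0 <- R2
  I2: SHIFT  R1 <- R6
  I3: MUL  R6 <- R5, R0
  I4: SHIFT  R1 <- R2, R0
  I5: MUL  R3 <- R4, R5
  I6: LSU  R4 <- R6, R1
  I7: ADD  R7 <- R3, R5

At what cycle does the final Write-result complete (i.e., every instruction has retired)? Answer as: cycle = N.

t=1  I1 dispatched to MUL
t=2  I1 operands ready · I2 dispatched to SHIFT
t=3  I2 operands ready
t=4  I2 complete
t=5  R1←I2
t=8  I1 complete
t=9  R0←I1
t=10  I3 dispatched to MUL
t=11  I3 operands ready · I4 dispatched to SHIFT
t=12  I4 operands ready
t=13  I4 complete
t=14  R1←I4
t=17  I3 complete
t=18  R6←I3
t=19  I5 dispatched to MUL
t=20  I5 operands ready · I6 dispatched to LSU
t=21  I6 operands ready · I7 dispatched to ADD
t=22  I6 complete
t=23  R4←I6
t=26  I5 complete
t=27  R3←I5
t=28  I7 operands ready
t=30  I7 complete
t=31  R7←I7

cycle = 31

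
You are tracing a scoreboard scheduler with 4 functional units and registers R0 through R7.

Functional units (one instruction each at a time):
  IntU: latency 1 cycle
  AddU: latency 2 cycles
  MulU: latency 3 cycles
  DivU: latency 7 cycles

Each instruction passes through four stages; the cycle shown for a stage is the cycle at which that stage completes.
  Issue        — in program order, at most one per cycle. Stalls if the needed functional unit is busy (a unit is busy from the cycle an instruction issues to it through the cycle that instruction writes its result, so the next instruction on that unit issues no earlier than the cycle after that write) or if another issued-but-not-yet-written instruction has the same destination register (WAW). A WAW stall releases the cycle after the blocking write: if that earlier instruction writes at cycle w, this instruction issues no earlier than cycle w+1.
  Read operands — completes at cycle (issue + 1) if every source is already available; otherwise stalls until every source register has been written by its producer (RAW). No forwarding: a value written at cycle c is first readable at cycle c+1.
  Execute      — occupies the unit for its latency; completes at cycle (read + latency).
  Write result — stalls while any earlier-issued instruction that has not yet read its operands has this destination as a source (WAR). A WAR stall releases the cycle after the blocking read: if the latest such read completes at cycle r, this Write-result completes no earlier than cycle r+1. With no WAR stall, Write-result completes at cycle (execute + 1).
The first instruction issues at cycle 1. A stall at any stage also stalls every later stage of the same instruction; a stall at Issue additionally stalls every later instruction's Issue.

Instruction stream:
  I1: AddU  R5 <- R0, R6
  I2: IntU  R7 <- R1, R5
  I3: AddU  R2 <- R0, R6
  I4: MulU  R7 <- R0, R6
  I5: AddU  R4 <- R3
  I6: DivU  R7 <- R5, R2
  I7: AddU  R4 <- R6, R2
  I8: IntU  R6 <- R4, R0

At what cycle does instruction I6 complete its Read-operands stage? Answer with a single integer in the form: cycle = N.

  I1 | 1 | 2 | 4 | 5
  I2 | 2 | 6 | 7 | 8   RAW R5: wait I1 write@5
  I3 | 6 | 7 | 9 | 10   struct: AddU busy until I1 writes@5
  I4 | 9 | 10 | 13 | 14   WAW R7: wait I2 write@8
  I5 | 11 | 12 | 14 | 15   struct: AddU busy until I3 writes@10
  I6 | 15 | 16 | 23 | 24   WAW R7: wait I4 write@14
  I7 | 16 | 17 | 19 | 20
  I8 | 17 | 21 | 22 | 23   RAW R4: wait I7 write@20

cycle = 16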